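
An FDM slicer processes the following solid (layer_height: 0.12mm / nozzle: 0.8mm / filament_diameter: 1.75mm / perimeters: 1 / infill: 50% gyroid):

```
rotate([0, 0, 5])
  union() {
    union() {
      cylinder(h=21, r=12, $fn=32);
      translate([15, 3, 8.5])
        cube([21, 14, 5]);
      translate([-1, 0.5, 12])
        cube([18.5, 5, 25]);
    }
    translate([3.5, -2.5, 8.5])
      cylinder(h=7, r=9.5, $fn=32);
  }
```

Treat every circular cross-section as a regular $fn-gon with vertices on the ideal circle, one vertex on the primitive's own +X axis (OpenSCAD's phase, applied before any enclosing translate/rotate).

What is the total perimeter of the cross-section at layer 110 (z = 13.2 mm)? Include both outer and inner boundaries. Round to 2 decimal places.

At z = 13.2 mm: the cylinder: section is a regular 32-gon, circumradius r=12 (perimeter = 2·32·12.000·sin(180°/32) = 75.28 mm); the cube at (15, 3) (footprint 21×14) is included at this height (perimeter 70.00 mm); the 18.5×5 cube at (-1, 0.5) contributes its full rectangle (perimeter 47.00 mm); Combining (union): the regions partially overlap (shared area 68.66 mm²), so the edge portions inside another operand are dropped and the merged outline is re-measured after clipping — boundary = 147.49 mm; the r=9.5 cylinder at (3.5, -2.5) contributes a regular 32-gon of circumradius 9.5 (perimeter = 2·32·9.500·sin(180°/32) = 59.59 mm); Taking the union: the regions partially overlap (shared area 258.27 mm²), so the edge portions inside another operand are dropped and the merged outline is re-measured after clipping — boundary = 149.13 mm; (rotated 5° about Z; rotation is an isometry so areas/perimeters/island counts are preserved). Overall, the cross-section is a single solid region. Total boundary length (outer) = 149.13 mm.

149.13 mm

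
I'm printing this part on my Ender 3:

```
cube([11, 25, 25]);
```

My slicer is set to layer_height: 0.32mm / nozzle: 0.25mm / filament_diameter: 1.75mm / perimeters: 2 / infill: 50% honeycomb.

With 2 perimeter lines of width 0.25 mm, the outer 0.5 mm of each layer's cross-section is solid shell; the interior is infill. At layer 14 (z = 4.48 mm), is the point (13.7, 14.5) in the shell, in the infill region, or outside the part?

outside

At z = 4.48 mm: the cube is present — its section is the full 11×25 rectangle. Overall, the cross-section is a single solid region. The nearest boundary edge runs (11.00, 0.00)→(11.00, 25.00); distance from the point to it = 2.70 mm. The point is not inside any of the regions above, so it lies outside the cross-section (2.70 mm from the nearest boundary).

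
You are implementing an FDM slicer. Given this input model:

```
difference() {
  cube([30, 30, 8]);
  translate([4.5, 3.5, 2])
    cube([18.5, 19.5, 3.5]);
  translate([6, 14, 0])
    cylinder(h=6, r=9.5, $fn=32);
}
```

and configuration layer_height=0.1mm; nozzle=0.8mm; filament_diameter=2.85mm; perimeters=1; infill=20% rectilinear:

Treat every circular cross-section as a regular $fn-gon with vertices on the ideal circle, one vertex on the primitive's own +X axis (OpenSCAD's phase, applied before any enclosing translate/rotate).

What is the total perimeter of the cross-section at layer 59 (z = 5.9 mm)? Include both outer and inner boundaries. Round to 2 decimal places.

148.23 mm

At z = 5.9 mm: the cube (footprint 30×30) is included at this height (perimeter 120.00 mm); the cube at (4.5, 3.5) is not intersected at this z (z outside [2, 5.5]); the r=9.5 cylinder at (6, 14) contributes a regular 32-gon of circumradius 9.5 (perimeter = 2·32·9.500·sin(180°/32) = 59.59 mm); Taking the first minus the rest: starting from the 30×30 cube, the r=9.5 cylinder at (6, 14) partially overlaps it — only the 246.35 mm² overlap (of its 281.71 mm²) is removed, clipping the outline — boundary = 148.23 mm. Overall, the cross-section is a single solid region. Total boundary length (outer) = 148.23 mm.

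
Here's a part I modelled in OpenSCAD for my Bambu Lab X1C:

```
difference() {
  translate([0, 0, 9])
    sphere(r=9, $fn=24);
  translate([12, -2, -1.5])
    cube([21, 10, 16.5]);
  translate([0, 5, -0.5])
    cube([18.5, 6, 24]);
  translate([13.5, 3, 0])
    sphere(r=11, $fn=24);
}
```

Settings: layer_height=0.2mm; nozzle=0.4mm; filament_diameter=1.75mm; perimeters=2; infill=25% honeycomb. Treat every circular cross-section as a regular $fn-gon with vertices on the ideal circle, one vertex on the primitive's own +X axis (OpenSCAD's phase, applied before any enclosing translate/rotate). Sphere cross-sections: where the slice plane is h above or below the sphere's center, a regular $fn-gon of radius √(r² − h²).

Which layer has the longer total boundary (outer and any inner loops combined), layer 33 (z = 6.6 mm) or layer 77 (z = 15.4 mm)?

layer 33 (z = 6.6 mm)

Layer 33 (z = 6.6): the r=9 sphere slices to a regular 24-gon of circumradius 8.674 (√(r²−h²) with h=2.4 from center) (perimeter = 2·24·8.674·sin(180°/24) = 54.35 mm); the cube at (12, -2) is present — its section is the full 21×10 rectangle (perimeter 62.00 mm); the cube at (0, 5) is present — its section is the full 18.5×6 rectangle (perimeter 49.00 mm); the sphere at (13.5, 3): section is a regular 24-gon, circumradius = √(r²−h²) = √(11²−6.6²) = 8.800 (perimeter = 2·24·8.800·sin(180°/24) = 55.13 mm); Taking the first minus the rest: starting from the r=9 sphere, the 21×10 cube at (12, -2) misses the remaining region (no effect); the 18.5×6 cube at (0, 5) partially overlaps it — only the 17.85 mm² overlap (of its 111.00 mm²) is removed, clipping the outline; the r=11 sphere at (13.5, 3) partially overlaps it — only the 23.61 mm² overlap (of its 240.52 mm²) is removed, clipping the outline — boundary = 55.21 mm. So its perimeter = 55.21 mm. Layer 77 (z = 15.4): the sphere: section is a regular 24-gon, circumradius = √(r²−h²) = √(9²−6.4²) = 6.328 (perimeter = 2·24·6.328·sin(180°/24) = 39.64 mm); the cube at (12, -2) does not reach this height (z outside [-1.5, 15]); the cube at (0, 5) is present — its section is the full 18.5×6 rectangle (perimeter 49.00 mm); the sphere at (13.5, 3) does not reach this height (|z−center|=15.400 > r=11); Subtracting the remaining from the first: starting from the r=9 sphere, the 18.5×6 cube at (0, 5) partially overlaps it — only the 3.36 mm² overlap (of its 111.00 mm²) is removed, clipping the outline — boundary = 40.67 mm. So its perimeter = 40.67 mm. Layer 33 is larger (55.21 vs 40.67 mm).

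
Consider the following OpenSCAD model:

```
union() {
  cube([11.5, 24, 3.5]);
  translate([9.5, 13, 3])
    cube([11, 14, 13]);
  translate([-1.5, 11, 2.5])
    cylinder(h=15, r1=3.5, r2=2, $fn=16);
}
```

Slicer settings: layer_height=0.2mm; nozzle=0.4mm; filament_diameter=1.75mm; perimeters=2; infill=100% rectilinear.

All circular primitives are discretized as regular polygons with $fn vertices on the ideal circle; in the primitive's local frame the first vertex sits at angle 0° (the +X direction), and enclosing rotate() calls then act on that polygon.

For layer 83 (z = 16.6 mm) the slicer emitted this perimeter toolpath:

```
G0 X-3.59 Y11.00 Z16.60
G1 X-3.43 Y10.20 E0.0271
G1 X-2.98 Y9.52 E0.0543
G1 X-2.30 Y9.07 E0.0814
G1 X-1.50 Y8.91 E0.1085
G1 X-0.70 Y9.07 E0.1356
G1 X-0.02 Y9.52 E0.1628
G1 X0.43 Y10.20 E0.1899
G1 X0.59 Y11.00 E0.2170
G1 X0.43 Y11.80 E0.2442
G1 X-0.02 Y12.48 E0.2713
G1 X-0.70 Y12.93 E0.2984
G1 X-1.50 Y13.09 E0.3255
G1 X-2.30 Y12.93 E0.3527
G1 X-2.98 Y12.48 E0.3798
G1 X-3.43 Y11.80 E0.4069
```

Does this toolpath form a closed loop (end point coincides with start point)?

Start point (G0): (-3.59, 11.00). End point (last G1): the path does not return to the start — open.

no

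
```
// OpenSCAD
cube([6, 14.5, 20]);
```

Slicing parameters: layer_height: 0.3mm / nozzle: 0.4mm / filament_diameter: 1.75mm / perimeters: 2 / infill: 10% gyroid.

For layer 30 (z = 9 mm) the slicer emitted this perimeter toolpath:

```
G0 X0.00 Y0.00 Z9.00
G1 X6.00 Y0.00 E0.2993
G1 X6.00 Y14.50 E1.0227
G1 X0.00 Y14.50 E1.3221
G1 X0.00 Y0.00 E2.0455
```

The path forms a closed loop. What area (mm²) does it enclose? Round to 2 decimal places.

87.00 mm²

Apply the shoelace formula to the sequence of (X, Y) vertices; enclosed area = 87.00 mm².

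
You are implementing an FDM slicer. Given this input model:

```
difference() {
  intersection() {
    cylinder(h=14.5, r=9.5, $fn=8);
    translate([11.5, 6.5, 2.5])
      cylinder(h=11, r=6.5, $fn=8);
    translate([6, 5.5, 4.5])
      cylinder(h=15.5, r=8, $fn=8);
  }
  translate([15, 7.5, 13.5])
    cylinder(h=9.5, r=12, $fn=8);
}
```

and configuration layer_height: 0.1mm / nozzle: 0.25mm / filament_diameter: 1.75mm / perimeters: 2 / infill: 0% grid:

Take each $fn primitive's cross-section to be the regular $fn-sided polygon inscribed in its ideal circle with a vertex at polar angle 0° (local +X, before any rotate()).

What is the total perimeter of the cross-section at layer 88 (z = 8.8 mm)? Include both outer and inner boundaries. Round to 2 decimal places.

15.89 mm

At z = 8.8 mm: the r=9.5 cylinder gives a regular 8-gon of circumradius 9.5 (constant along its height) (perimeter = 2·8·9.500·sin(180°/8) = 58.17 mm); the r=6.5 cylinder at (11.5, 6.5) gives a regular 8-gon of circumradius 6.5 (constant along its height) (perimeter = 2·8·6.500·sin(180°/8) = 39.80 mm); the cylinder at (6, 5.5): section is a regular 8-gon, circumradius r=8 (perimeter = 2·8·8.000·sin(180°/8) = 48.98 mm); After intersecting: the r=6.5 cylinder at (11.5, 6.5) partially overlaps the r=9.5 cylinder; clipping to the common part keeps 9.97 mm²; the running intersection lies inside the r=8 cylinder at (6, 5.5), so it is kept whole — boundary = 15.89 mm; the cylinder at (15, 7.5) does not reach this height (z outside [13.5, 23]); After the difference (first − rest): none of the subtracted shapes is present at this height, so that combined region is unchanged — boundary = 15.89 mm. Overall, the cross-section is a single solid region. Total boundary length (outer) = 15.89 mm.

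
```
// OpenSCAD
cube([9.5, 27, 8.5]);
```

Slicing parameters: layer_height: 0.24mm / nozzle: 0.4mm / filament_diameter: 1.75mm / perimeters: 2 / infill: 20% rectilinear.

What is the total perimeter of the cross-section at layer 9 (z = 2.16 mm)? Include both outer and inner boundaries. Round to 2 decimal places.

At z = 2.16 mm: the 9.5×27 cube contributes its full rectangle (perimeter 73.00 mm). Overall, the cross-section is a single solid region. Total boundary length (outer) = 73.00 mm.

73.00 mm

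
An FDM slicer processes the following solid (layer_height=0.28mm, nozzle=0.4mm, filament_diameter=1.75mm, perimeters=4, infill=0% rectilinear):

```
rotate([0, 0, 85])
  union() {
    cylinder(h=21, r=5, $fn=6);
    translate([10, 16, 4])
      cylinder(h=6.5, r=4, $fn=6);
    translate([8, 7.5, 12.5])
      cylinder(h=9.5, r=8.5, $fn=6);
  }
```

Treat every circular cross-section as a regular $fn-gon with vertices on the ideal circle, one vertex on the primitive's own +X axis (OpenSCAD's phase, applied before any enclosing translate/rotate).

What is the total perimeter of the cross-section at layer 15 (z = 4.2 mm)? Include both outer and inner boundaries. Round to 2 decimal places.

54.00 mm

At z = 4.2 mm: the cylinder: section is a regular 6-gon, circumradius r=5 (perimeter = 2·6·5.000·sin(180°/6) = 30.00 mm); the r=4 cylinder at (10, 16) contributes a regular 6-gon of circumradius 4 (perimeter = 2·6·4.000·sin(180°/6) = 24.00 mm); the cylinder at (8, 7.5) is not intersected at this z (z outside [12.5, 22]); Combining (union): the 2 present regions are separate (no shared area or edge), so areas and boundary lengths simply add and each stays a separate island — boundary = 54.00 mm; (rotated 85° about Z; rotation is an isometry so areas/perimeters/island counts are preserved). Overall, the cross-section has 2 separate islands. Total boundary length (outer) = 54.00 mm.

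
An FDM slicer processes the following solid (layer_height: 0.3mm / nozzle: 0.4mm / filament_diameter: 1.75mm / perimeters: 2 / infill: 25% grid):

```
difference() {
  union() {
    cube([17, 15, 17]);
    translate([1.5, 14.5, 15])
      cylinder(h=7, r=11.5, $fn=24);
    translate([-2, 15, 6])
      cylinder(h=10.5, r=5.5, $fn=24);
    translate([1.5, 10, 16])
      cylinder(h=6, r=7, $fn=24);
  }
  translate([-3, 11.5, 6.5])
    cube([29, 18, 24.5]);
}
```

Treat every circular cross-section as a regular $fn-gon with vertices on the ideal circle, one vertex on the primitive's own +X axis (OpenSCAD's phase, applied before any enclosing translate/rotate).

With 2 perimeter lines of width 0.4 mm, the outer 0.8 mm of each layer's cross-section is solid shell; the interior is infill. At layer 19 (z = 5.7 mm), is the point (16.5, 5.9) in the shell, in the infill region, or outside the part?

shell

At z = 5.7 mm: the cube is present — its section is the full 17×15 rectangle; the cylinder at (1.5, 14.5) is not intersected at this z (z outside [15, 22]); the cylinder at (-2, 15) is not intersected at this z (z outside [6, 16.5]); the cylinder at (1.5, 10) is not intersected at this z (z outside [16, 22]); Combining (union): only the 17×15 cube is present, so the union is just that shape — 1 connected region; the cube at (-3, 11.5) is absent (z outside [6.5, 31]); Subtracting the remaining from the first: none of the subtracted shapes is present at this height, so the result so far is unchanged — 1 connected region. Overall, the cross-section is a single solid region. The nearest boundary edge runs (17.00, 0.00)→(17.00, 15.00); distance from the point to it = 0.50 mm. The point is inside the cross-section, 0.50 mm from the nearest boundary — within the 0.8 mm shell band (2 × 0.4).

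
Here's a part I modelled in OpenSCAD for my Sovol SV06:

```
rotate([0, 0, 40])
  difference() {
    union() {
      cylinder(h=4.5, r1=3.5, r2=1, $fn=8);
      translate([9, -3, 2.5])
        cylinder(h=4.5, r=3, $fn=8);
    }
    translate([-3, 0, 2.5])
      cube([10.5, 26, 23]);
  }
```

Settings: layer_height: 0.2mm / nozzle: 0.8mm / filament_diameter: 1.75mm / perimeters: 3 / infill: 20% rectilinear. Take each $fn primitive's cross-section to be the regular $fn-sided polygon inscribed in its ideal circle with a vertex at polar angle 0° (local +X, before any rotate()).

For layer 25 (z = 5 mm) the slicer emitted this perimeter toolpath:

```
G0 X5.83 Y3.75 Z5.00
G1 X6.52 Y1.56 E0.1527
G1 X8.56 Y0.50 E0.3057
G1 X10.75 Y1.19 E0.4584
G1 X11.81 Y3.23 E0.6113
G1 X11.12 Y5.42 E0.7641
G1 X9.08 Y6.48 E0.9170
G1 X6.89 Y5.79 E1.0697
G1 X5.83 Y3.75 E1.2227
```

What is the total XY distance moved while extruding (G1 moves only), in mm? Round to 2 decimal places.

18.38 mm

Sum the Euclidean lengths of each G1 segment: total = 18.38 mm.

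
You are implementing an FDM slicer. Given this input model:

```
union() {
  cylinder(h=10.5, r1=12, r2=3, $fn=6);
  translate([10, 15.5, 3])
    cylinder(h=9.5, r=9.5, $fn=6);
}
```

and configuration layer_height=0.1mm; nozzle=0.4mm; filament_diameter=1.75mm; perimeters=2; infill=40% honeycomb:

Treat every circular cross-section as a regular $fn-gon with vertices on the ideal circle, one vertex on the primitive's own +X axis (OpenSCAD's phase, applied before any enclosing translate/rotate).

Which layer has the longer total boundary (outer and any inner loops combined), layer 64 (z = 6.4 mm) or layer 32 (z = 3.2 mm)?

Layer 64 (z = 6.4): the cone: at t=0.610 of its height the radius interpolates to r₁+(r₂−r₁)t = 6.514, giving a regular 6-gon of that circumradius (perimeter = 2·6·6.514·sin(180°/6) = 39.09 mm); the r=9.5 cylinder at (10, 15.5) contributes a regular 6-gon of circumradius 9.5 (perimeter = 2·6·9.500·sin(180°/6) = 57.00 mm); Taking the union: the 2 present regions are separate (no shared area or edge), so areas and boundary lengths simply add and each stays a separate island — boundary = 96.09 mm. So its perimeter = 96.09 mm. Layer 32 (z = 3.2): the cone contributes a regular 6-gon of circumradius 9.257 (interpolated between r1=12 and r2=3 at t=0.305) (perimeter = 2·6·9.257·sin(180°/6) = 55.54 mm); the r=9.5 cylinder at (10, 15.5) contributes a regular 6-gon of circumradius 9.5 (perimeter = 2·6·9.500·sin(180°/6) = 57.00 mm); Combining (union): the 2 present regions are separate (no shared area or edge), so areas and boundary lengths simply add and each stays a separate island — boundary = 112.54 mm. So its perimeter = 112.54 mm. Layer 32 is larger (112.54 vs 96.09 mm).

layer 32 (z = 3.2 mm)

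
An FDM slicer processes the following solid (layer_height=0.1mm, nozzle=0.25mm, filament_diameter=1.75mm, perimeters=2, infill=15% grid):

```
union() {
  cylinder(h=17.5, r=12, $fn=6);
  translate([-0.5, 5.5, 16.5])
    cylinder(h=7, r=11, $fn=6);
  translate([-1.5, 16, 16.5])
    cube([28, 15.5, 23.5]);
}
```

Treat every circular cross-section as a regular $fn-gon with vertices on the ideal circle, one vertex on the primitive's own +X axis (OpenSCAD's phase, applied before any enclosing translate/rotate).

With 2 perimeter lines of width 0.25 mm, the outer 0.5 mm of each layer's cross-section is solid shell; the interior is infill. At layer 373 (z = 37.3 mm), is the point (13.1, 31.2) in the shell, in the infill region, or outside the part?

shell

At z = 37.3 mm: the cylinder is absent (z outside [0, 17.5]); the cylinder at (-0.5, 5.5) is not intersected at this z (z outside [16.5, 23.5]); the 28×15.5 cube at (-1.5, 16) contributes its full rectangle; Merging all regions: only the 28×15.5 cube at (-1.5, 16) is present, so the union is just that shape — 1 connected region. Overall, the cross-section is a single solid region. The nearest boundary edge runs (26.50, 31.50)→(-1.50, 31.50); distance from the point to it = 0.30 mm. The point is inside the cross-section, 0.30 mm from the nearest boundary — within the 0.5 mm shell band (2 × 0.25).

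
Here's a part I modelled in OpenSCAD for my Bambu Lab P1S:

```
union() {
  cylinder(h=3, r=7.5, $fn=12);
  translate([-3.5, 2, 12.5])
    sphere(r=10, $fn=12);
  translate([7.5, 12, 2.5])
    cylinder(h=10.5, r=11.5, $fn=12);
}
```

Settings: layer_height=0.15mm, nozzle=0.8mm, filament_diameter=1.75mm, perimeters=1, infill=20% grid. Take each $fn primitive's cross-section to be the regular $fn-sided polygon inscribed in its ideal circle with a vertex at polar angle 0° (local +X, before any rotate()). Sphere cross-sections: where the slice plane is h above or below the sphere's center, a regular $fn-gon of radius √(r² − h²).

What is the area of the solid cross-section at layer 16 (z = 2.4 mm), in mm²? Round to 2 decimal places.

At z = 2.4 mm: the r=7.5 cylinder gives a regular 12-gon of circumradius 7.5 (constant along its height) (area = (12/2)·7.500²·sin(360°/12) = 168.75 mm²); the sphere at (-3.5, 2) does not reach this height (|z−center|=10.100 > r=10); the cylinder at (7.5, 12) does not reach this height (z outside [2.5, 13]); Taking the union: only the r=7.5 cylinder is present, so the union is just that shape — area = 168.75 mm². Overall, the cross-section is a single solid region. Net area = 168.75 mm².

168.75 mm²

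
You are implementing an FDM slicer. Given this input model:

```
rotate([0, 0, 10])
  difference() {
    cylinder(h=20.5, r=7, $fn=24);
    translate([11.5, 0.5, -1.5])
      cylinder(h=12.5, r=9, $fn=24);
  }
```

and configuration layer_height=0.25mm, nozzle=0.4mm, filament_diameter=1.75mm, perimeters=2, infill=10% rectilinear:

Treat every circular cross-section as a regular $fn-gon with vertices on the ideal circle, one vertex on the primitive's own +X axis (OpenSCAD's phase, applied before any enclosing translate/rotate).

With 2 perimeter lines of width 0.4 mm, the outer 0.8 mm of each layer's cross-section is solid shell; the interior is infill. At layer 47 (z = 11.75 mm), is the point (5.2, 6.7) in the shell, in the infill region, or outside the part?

outside

At z = 11.75 mm: the r=7 cylinder gives a regular 24-gon of circumradius 7 (constant along its height); the cylinder at (11.5, 0.5) is not intersected at this z (z outside [-1.5, 11]); After the difference (first − rest): none of the subtracted shapes is present at this height, so the r=7 cylinder is unchanged — 1 connected region; (whole slice rotated 10° about Z — lengths, areas and connectivity unchanged). Overall, the cross-section is a single solid region. Undo the 10° rotation: the query point maps to (6.284, 5.695) in the un-rotated model frame. The nearest boundary edge runs (6.06, 3.50)→(4.95, 4.95); distance from the point to it = 1.51 mm. The point is not inside any of the regions above, so it lies outside the cross-section (1.51 mm from the nearest boundary).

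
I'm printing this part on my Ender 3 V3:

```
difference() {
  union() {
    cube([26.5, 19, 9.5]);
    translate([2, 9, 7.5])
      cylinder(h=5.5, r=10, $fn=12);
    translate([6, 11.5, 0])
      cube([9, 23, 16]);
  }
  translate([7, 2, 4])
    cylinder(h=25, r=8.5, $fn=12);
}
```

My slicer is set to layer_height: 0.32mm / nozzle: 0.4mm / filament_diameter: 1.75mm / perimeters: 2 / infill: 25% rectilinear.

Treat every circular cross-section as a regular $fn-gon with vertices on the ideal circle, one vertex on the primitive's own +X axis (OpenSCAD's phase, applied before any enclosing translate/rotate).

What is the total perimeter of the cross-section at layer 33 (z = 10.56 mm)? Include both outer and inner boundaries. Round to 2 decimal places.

At z = 10.56 mm: the cube is absent (z outside [0, 9.5]); the r=10 cylinder at (2, 9) contributes a regular 12-gon of circumradius 10 (perimeter = 2·12·10.000·sin(180°/12) = 62.12 mm); the cube at (6, 11.5) is present — its section is the full 9×23 rectangle (perimeter 64.00 mm); Combining (union): the regions partially overlap (shared area 22.98 mm²), so the edge portions inside another operand are dropped and the merged outline is re-measured after clipping — boundary = 105.56 mm; the r=8.5 cylinder at (7, 2) contributes a regular 12-gon of circumradius 8.5 (perimeter = 2·12·8.500·sin(180°/12) = 52.80 mm); After the difference (first − rest): starting from that combined region, the r=8.5 cylinder at (7, 2) partially overlaps it — only the 106.39 mm² overlap (of its 216.75 mm²) is removed, clipping the outline — boundary = 108.18 mm. Overall, the cross-section is a single solid region. Total boundary length (outer) = 108.18 mm.

108.18 mm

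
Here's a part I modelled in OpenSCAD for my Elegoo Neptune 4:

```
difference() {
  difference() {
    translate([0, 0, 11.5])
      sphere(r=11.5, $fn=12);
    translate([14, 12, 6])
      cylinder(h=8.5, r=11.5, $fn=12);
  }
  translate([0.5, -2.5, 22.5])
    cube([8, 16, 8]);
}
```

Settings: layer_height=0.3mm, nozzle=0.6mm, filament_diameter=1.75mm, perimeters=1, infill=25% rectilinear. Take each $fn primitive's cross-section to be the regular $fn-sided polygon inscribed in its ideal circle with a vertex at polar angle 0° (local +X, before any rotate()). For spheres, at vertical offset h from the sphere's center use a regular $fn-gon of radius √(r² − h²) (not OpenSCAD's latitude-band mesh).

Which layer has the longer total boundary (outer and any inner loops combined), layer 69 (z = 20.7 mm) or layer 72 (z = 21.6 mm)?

layer 69 (z = 20.7 mm)

Layer 69 (z = 20.7): the r=11.5 sphere slices to a regular 12-gon of circumradius 6.900 (√(r²−h²) with h=9.2 from center) (perimeter = 2·12·6.900·sin(180°/12) = 42.86 mm); the cylinder at (14, 12) is not intersected at this z (z outside [6, 14.5]); Taking the first minus the rest: none of the subtracted shapes is present at this height, so the r=11.5 sphere is unchanged — boundary = 42.86 mm; the cube at (0.5, -2.5) does not reach this height (z outside [22.5, 30.5]); Taking the first minus the rest: none of the subtracted shapes is present at this height, so the result so far is unchanged — boundary = 42.86 mm. So its perimeter = 42.86 mm. Layer 72 (z = 21.6): the r=11.5 sphere contributes a regular 12-gon of circumradius √(11.5²−10.1²) = 5.499 (perimeter = 2·12·5.499·sin(180°/12) = 34.16 mm); the cylinder at (14, 12) is not intersected at this z (z outside [6, 14.5]); Subtracting the remaining from the first: none of the subtracted shapes is present at this height, so the r=11.5 sphere is unchanged — boundary = 34.16 mm; the cube at (0.5, -2.5) is absent (z outside [22.5, 30.5]); After the difference (first − rest): none of the subtracted shapes is present at this height, so that combined region is unchanged — boundary = 34.16 mm. So its perimeter = 34.16 mm. Layer 69 is larger (42.86 vs 34.16 mm).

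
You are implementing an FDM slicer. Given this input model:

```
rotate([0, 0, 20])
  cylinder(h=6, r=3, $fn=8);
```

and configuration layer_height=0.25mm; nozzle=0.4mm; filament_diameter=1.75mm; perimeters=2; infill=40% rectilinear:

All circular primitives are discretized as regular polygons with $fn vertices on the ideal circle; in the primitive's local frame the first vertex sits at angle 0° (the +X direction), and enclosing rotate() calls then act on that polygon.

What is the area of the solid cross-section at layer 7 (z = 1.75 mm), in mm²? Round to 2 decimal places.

25.46 mm²

At z = 1.75 mm: the cylinder: section is a regular 8-gon, circumradius r=3 (area = (8/2)·3.000²·sin(360°/8) = 25.46 mm²); (whole slice rotated 20° about Z — lengths, areas and connectivity unchanged). Overall, the cross-section is a single solid region. Net area = 25.46 mm².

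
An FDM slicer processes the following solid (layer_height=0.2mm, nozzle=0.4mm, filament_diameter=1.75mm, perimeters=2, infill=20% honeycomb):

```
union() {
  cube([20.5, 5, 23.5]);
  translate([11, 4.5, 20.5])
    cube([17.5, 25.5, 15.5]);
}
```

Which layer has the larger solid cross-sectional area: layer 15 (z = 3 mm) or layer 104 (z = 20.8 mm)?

layer 104 (z = 20.8 mm)

Layer 15 (z = 3): the cube is present — its section is the full 20.5×5 rectangle (area 102.50 mm²); the cube at (11, 4.5) does not reach this height (z outside [20.5, 36]); Merging all regions: only the 20.5×5 cube is present, so the union is just that shape — area = 102.50 mm². So its area = 102.50 mm². Layer 104 (z = 20.8): the cube is present — its section is the full 20.5×5 rectangle (area 102.50 mm²); the cube at (11, 4.5) (footprint 17.5×25.5) is included at this height (area 446.25 mm²); Taking the union: the regions partially overlap — summed areas 548.75 mm² minus the doubly-counted overlap 4.75 mm² gives 544.00 mm² — area = 544.00 mm². So its area = 544.00 mm². Layer 104 is larger (544.00 vs 102.50 mm²).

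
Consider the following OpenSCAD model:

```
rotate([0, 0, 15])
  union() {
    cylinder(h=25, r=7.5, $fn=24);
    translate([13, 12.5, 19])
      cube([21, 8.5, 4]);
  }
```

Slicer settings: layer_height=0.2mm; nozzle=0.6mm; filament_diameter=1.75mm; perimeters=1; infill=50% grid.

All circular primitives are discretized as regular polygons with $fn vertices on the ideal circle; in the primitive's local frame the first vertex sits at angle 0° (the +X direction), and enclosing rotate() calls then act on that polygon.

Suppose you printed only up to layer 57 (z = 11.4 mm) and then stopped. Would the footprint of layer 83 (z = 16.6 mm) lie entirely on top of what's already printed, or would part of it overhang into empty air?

Compare the two slices. At z = 11.4: the r=7.5 cylinder gives a regular 24-gon of circumradius 7.5 (constant along its height) (area = (24/2)·7.500²·sin(360°/24) = 174.70 mm²); the cube at (13, 12.5) does not reach this height (z outside [19, 23]); Taking the union: only the r=7.5 cylinder is present, so the union is just that shape — area = 174.70 mm²; (whole slice rotated 15° about Z — lengths, areas and connectivity unchanged). At z = 16.6: the r=7.5 cylinder contributes a regular 24-gon of circumradius 7.5 (area = (24/2)·7.500²·sin(360°/24) = 174.70 mm²); the cube at (13, 12.5) does not reach this height (z outside [19, 23]); Merging all regions: only the r=7.5 cylinder is present, so the union is just that shape — area = 174.70 mm²; (whole slice rotated 15° about Z — lengths, areas and connectivity unchanged). Checking containment: the cross-section at z = 16.6 is a subset of the cross-section at z = 11.4.

entirely on top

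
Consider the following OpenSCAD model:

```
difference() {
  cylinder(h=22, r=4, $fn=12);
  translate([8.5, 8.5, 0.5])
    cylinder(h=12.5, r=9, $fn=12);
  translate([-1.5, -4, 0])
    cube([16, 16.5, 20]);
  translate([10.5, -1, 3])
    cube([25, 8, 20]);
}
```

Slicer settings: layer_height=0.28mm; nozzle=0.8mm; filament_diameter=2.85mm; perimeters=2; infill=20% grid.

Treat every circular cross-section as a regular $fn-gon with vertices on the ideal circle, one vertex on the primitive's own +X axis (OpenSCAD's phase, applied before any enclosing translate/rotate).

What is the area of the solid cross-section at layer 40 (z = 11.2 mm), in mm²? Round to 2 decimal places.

12.60 mm²

At z = 11.2 mm: the r=4 cylinder gives a regular 12-gon of circumradius 4 (constant along its height) (area = (12/2)·4.000²·sin(360°/12) = 48.00 mm²); the r=9 cylinder at (8.5, 8.5) contributes a regular 12-gon of circumradius 9 (area = (12/2)·9.000²·sin(360°/12) = 243.00 mm²); the 16×16.5 cube at (-1.5, -4) contributes its full rectangle (area 264.00 mm²); the cube at (10.5, -1) is present — its section is the full 25×8 rectangle (area 200.00 mm²); Taking the first minus the rest: starting from the r=4 cylinder (48.00 mm²), the r=9 cylinder at (8.5, 8.5) partially overlaps it — only the 1.61 mm² overlap (of its 243.00 mm²) is removed, clipping the outline; the 16×16.5 cube at (-1.5, -4) partially overlaps it — only the 33.79 mm² overlap (of its 264.00 mm²) is removed, clipping the outline; the 25×8 cube at (10.5, -1) misses the remaining region (no effect) — area = 12.60 mm². Overall, the cross-section is a single solid region. Net area = 12.60 mm².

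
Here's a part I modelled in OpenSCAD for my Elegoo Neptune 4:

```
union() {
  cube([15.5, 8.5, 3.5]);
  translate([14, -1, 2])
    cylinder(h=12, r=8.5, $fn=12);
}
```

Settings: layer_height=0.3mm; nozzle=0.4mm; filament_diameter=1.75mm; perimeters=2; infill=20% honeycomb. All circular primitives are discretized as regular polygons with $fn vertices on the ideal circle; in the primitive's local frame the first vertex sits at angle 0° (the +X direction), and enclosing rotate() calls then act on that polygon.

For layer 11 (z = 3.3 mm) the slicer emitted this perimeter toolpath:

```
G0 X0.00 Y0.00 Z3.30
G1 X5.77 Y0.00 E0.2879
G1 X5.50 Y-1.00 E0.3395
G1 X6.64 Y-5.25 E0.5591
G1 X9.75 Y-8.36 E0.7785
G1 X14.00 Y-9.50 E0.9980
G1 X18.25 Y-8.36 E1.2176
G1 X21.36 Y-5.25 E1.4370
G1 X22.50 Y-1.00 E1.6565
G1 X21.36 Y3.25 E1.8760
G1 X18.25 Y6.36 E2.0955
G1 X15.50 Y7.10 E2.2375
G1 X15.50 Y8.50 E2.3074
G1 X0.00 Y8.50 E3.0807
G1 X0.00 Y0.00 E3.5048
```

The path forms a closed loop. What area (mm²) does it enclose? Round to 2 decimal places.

291.71 mm²

Apply the shoelace formula to the sequence of (X, Y) vertices; enclosed area = 291.71 mm².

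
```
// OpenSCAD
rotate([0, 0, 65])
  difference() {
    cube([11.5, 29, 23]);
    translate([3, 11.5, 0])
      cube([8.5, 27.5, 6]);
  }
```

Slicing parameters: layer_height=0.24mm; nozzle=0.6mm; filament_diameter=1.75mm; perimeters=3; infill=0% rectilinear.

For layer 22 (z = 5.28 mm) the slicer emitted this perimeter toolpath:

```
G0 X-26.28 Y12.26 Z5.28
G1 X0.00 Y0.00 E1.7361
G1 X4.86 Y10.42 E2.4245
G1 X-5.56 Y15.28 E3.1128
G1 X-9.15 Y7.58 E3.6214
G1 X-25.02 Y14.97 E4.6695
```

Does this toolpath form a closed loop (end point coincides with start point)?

Start point (G0): (-26.28, 12.26). End point (last G1): the path does not return to the start — open.

no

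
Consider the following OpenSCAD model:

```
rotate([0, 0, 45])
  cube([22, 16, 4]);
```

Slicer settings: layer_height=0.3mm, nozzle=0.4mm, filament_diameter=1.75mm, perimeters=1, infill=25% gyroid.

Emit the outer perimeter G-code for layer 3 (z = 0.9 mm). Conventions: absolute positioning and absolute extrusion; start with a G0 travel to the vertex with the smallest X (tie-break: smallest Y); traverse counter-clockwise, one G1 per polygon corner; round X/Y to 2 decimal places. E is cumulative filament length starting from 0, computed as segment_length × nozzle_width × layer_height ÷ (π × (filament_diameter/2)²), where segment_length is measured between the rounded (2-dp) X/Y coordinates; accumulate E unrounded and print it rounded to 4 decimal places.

G0 X-11.31 Y11.31 Z0.90
G1 X0.00 Y0.00 E0.7980
G1 X15.56 Y15.56 E1.8958
G1 X4.24 Y26.87 E2.6942
G1 X-11.31 Y11.31 E3.7916

At z = 0.9 mm: the cube is present — its section is the full 22×16 rectangle; (whole slice rotated 45° about Z — lengths, areas and connectivity unchanged). The outline is a single polygon with 4 vertices. Extrusion per mm of travel: 0.4 × 0.3 / (π × 0.875²) = 0.049890. Accumulating E over each segment gives final E = 3.7916.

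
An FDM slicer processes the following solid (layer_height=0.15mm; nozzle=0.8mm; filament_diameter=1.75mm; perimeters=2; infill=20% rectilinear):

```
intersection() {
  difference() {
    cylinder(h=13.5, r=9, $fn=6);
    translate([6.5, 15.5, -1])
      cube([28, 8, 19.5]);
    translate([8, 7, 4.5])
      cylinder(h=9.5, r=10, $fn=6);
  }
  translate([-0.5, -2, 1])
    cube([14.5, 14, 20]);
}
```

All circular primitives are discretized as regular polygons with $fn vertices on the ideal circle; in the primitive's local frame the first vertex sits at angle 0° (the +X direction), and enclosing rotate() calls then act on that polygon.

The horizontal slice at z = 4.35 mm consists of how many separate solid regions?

At z = 4.35 mm: the r=9 cylinder gives a regular 6-gon of circumradius 9 (constant along its height); the cube at (6.5, 15.5) is present — its section is the full 28×8 rectangle; the cylinder at (8, 7) is not intersected at this z (z outside [4.5, 14]); Subtracting the remaining from the first: starting from the r=9 cylinder, the 28×8 cube at (6.5, 15.5) misses the remaining region (no effect) — 1 connected region; the cube at (-0.5, -2) (footprint 14.5×14) is included at this height; After intersecting: the 14.5×14 cube at (-0.5, -2) partially overlaps the result so far; clipping to the common part keeps 74.35 mm² — 1 connected region. The result has 1 disconnected region.

1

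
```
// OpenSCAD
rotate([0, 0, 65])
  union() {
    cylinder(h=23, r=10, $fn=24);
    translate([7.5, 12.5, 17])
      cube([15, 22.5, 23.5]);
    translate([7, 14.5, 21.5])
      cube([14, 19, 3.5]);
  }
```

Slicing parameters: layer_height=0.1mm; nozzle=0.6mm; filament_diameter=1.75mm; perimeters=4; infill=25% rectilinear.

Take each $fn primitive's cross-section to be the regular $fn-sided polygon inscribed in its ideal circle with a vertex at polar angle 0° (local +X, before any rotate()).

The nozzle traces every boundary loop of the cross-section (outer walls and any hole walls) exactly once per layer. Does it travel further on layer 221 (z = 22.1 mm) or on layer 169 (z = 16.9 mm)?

layer 221 (z = 22.1 mm)

Layer 221 (z = 22.1): the cylinder: section is a regular 24-gon, circumradius r=10 (perimeter = 2·24·10.000·sin(180°/24) = 62.65 mm); the cube at (7.5, 12.5) is present — its section is the full 15×22.5 rectangle (perimeter 75.00 mm); the cube at (7, 14.5) is present — its section is the full 14×19 rectangle (perimeter 66.00 mm); Combining (union): the regions partially overlap (shared area 256.50 mm²), so the edge portions inside another operand are dropped and the merged outline is re-measured after clipping — boundary = 138.65 mm; (whole slice rotated 65° about Z — lengths, areas and connectivity unchanged). So its perimeter = 138.65 mm. Layer 169 (z = 16.9): the r=10 cylinder gives a regular 24-gon of circumradius 10 (constant along its height) (perimeter = 2·24·10.000·sin(180°/24) = 62.65 mm); the cube at (7.5, 12.5) does not reach this height (z outside [17, 40.5]); the cube at (7, 14.5) does not reach this height (z outside [21.5, 25]); Merging all regions: only the r=10 cylinder is present, so the union is just that shape — boundary = 62.65 mm; (whole slice rotated 65° about Z — lengths, areas and connectivity unchanged). So its perimeter = 62.65 mm. Layer 221 is larger (138.65 vs 62.65 mm).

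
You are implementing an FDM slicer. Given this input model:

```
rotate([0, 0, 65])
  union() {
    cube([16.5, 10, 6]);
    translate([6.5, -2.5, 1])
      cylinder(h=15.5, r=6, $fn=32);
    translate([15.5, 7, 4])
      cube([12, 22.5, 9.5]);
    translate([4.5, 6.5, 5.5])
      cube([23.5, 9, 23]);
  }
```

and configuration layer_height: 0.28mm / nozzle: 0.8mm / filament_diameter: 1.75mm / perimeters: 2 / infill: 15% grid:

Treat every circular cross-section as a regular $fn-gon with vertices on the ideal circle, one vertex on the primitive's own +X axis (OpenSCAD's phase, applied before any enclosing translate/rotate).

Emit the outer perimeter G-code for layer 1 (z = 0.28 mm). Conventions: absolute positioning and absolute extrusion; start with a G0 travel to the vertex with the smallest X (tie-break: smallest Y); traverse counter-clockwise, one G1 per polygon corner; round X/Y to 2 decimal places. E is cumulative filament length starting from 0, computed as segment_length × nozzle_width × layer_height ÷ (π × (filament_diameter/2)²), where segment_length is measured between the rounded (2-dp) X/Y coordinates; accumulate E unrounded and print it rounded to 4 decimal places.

At z = 0.28 mm: the 16.5×10 cube contributes its full rectangle; the cylinder at (6.5, -2.5) is absent (z outside [1, 16.5]); the cube at (15.5, 7) is absent (z outside [4, 13.5]); the cube at (4.5, 6.5) does not reach this height (z outside [5.5, 28.5]); Combining (union): only the 16.5×10 cube is present, so the union is just that shape — 1 connected region; (rotated 65° about Z; rotation is an isometry so areas/perimeters/island counts are preserved). The outline is a single polygon with 4 vertices. Extrusion per mm of travel: 0.8 × 0.28 / (π × 0.875²) = 0.093128. Accumulating E over each segment gives final E = 4.9346.

G0 X-9.06 Y4.23 Z0.28
G1 X0.00 Y0.00 E0.9312
G1 X6.97 Y14.95 E2.4673
G1 X-2.09 Y19.18 E3.3985
G1 X-9.06 Y4.23 E4.9346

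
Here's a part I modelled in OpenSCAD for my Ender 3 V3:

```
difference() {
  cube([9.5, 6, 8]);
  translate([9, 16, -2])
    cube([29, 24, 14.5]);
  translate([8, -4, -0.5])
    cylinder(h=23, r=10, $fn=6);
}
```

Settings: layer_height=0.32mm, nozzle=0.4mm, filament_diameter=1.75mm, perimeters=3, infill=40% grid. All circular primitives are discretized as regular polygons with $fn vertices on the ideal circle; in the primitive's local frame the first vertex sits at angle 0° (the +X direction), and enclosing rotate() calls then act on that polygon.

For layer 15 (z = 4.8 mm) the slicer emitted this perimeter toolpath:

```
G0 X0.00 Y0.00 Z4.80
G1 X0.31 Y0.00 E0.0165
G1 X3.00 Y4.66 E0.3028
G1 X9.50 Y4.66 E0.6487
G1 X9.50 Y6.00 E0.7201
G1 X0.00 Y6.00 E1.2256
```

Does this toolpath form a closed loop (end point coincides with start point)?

Start point (G0): (0.00, 0.00). End point (last G1): the path does not return to the start — open.

no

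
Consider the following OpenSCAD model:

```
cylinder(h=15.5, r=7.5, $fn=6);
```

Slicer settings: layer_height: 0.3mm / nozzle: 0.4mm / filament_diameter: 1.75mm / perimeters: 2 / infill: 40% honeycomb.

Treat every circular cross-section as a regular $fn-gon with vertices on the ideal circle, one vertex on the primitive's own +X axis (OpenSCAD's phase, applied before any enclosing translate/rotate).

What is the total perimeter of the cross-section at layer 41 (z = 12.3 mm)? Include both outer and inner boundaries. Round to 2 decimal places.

At z = 12.3 mm: the r=7.5 cylinder contributes a regular 6-gon of circumradius 7.5 (perimeter = 2·6·7.500·sin(180°/6) = 45.00 mm). Overall, the cross-section is a single solid region. Total boundary length (outer) = 45.00 mm.

45.00 mm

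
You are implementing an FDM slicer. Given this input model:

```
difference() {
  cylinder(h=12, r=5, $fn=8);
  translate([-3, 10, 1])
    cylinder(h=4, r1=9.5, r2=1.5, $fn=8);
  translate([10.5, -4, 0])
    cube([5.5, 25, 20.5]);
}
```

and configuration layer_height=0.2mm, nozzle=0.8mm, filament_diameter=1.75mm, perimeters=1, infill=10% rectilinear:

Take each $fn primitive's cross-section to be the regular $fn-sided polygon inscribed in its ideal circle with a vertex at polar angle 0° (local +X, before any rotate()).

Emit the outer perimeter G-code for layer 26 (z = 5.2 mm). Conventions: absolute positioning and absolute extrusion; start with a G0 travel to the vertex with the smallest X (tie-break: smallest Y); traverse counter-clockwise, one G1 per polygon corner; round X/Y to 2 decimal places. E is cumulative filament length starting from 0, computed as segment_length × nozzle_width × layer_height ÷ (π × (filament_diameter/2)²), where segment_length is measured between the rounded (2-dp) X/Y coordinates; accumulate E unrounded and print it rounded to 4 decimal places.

At z = 5.2 mm: the r=5 cylinder contributes a regular 8-gon of circumradius 5; the cone at (-3, 10) is absent (z outside [1, 5]); the 5.5×25 cube at (10.5, -4) contributes its full rectangle; Taking the first minus the rest: starting from the r=5 cylinder, the 5.5×25 cube at (10.5, -4) misses the remaining region (no effect) — 1 connected region. The outline is a single polygon with 8 vertices. Extrusion per mm of travel: 0.8 × 0.2 / (π × 0.875²) = 0.066520. Accumulating E over each segment gives final E = 2.0378.

G0 X-5.00 Y0.00 Z5.20
G1 X-3.54 Y-3.54 E0.2547
G1 X0.00 Y-5.00 E0.5094
G1 X3.54 Y-3.54 E0.7642
G1 X5.00 Y0.00 E1.0189
G1 X3.54 Y3.54 E1.2736
G1 X0.00 Y5.00 E1.5283
G1 X-3.54 Y3.54 E1.7831
G1 X-5.00 Y0.00 E2.0378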